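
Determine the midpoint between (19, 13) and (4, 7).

The midpoint is the average of the coordinates:
x: (19 + 4)/2 = 23/2
y: (13 + 7)/2 = 10
Midpoint = (23/2, 10)

(23/2, 10)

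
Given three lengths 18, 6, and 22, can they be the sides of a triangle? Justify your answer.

For three segments to close into a triangle, no single side can be as long as the other two combined.
The longest side is 22, and 6 + 18 = 24 > 22.
A triangle can be formed.

Yes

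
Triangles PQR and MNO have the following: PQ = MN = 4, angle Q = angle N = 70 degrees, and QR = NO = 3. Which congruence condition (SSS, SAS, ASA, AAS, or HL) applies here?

The given information matches SAS: Two pairs of corresponding sides and the included angle are equal (Side-Angle-Side).

SAS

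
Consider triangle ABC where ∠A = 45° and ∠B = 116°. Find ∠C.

Let angle C = x. Then 45 + 116 + x = 180.
x = 180 - 161 = 19 degrees.

19 degrees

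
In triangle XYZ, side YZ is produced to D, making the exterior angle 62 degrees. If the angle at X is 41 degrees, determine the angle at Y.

By the exterior angle theorem: exterior angle = sum of remote interior angles.
62 = 41 + angle Y
angle Y = 62 - 41 = 21 degrees

21 degrees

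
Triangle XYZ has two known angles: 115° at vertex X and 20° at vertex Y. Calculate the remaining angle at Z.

Let angle Z = x. Then 115 + 20 + x = 180.
x = 180 - 135 = 45 degrees.

45 degrees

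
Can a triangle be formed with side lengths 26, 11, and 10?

Check the triangle inequality: 11 + 10 = 21 ≤ 26.
Since the sum of two sides does not exceed the third, no triangle can be formed.

No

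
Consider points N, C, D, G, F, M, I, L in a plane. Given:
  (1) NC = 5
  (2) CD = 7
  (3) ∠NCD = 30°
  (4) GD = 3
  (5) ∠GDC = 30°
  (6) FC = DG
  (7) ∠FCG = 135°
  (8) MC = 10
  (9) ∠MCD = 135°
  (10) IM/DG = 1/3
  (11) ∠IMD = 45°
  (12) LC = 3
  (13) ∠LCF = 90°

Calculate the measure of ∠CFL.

From the given relations: FC = DG = 3.
Step 1: By the law of cosines on triangle FCL: FL² = 3² + 3² − 2·3·3·cos(90°) = 18, so FL = 3·√2.
Step 2: By the inverse law of cosines on triangle CFL: cos(∠CFL) = (3² + (3·√2)² − 3²) / (2·3·3·√2) = 18/25.46 = 0.7071, so ∠CFL = 45°.

Therefore, the measure of angle ∠CFL = 45°.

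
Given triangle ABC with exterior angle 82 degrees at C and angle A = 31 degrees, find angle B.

By the exterior angle theorem: exterior angle = sum of remote interior angles.
82 = 31 + angle B
angle B = 82 - 31 = 51 degrees

51 degrees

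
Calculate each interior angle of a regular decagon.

Each interior angle of a regular n-gon is (n - 2) * 180 / n.
For n = 10: (10 - 2) * 180 / 10 = 1440/10 = 144 degrees.

144 degrees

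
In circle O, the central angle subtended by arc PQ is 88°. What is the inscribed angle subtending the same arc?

Inscribed angle = 88° / 2 = 44° (inscribed angle theorem).

44°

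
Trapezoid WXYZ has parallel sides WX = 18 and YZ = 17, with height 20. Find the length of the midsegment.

The midsegment of a trapezoid = (base1 + base2) / 2
midsegment = (18 + 17) / 2
midsegment = 35 / 2
midsegment = 35/2

35/2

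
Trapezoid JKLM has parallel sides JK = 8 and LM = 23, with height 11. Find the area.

A trapezoid's area equals the midsegment times the height.
The midsegment is (8 + 23) / 2 = 31/2.
Area = 31/2 * 11 = 341/2.

341/2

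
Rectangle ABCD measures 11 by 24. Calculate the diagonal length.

A rectangle's diagonal splits it into two right triangles, with the diagonal as the hypotenuse.
By the Pythagorean theorem, d^2 = 11^2 + 24^2 = 697.
Therefore d = sqrt(697).

sqrt(697)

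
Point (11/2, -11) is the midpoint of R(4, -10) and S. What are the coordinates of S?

Using the midpoint formula: M = ((x1 + x2)/2, (y1 + y2)/2)
We know M = (11/2, -11) and R = (4, -10)
For x: 11/2 = (4 + x2)/2, so x2 = 2*11/2 - 4 = 7
For y: -11 = (-10 + y2)/2, so y2 = 2*-11 - -10 = -12
S = (7, -12)

(7, -12)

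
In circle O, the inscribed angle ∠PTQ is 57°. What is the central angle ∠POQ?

Central angle = 2 × 57° = 114° (inscribed angle theorem).

114°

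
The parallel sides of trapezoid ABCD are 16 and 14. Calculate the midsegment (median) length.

midsegment = (16 + 14) / 2 = 30 / 2 = 15

15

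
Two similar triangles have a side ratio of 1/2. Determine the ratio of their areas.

The ratio of areas of similar triangles equals the square of the side ratio.
Side ratio = 1:2
Area ratio = (1/2)^2 = 1/4 = 1:4

1:4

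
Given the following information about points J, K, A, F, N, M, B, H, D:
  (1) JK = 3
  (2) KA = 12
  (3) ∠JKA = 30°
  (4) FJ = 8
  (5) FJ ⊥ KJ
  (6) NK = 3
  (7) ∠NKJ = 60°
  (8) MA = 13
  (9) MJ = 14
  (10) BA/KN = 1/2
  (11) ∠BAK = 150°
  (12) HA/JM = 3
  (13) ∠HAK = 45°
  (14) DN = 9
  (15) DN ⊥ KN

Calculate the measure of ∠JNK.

Step 1: By the law of cosines on triangle NKJ: NJ² = 3² + 3² − 2·3·3·cos(60°) = 9, so NJ = 3.
Step 2: By the inverse law of cosines on triangle JNK: cos(∠JNK) = (3² + 3² − 3²) / (2·3·3) = 9/18 = 0.5, so ∠JNK = 60°.

Therefore, the measure of angle ∠JNK = 60°.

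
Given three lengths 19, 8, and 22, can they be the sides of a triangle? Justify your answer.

Yes.
The triangle inequality requires that the sum of any two sides exceeds the third.
Here 8 + 19 = 27 > 22, so the condition is met.

Yes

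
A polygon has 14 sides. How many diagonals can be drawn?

The number of diagonals in an n-gon is n(n - 3)/2.
For n = 14: 14(14 - 3)/2 = 14 × 11 / 2 = 77.

77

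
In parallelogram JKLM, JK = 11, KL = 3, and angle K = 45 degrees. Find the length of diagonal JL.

Using the law of cosines:
d^2 = 11^2 + 3^2 - 2(11)(3)cos(45 degrees)
d^2 = 121 + 9 - 66*sqrt(2)/2
d^2 = 130 - 33*sqrt(2)
d = sqrt(130 - 33*sqrt(2))

sqrt(130 - 33*sqrt(2))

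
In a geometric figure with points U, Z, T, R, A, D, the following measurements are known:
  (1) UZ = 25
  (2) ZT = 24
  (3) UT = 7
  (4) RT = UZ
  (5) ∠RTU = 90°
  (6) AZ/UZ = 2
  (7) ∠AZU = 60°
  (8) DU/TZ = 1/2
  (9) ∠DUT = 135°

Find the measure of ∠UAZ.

From the given relations: AZ = 2·UZ = 2·25 = 50.
Step 1: By the law of cosines on triangle AZU: AU² = 50² + 25² − 2·50·25·cos(60°) = 1875, so AU ≈ 43.3.
Step 2: By the inverse law of cosines on triangle UAZ: cos(∠UAZ) = (43.3² + 50² − 25²) / (2·43.3·50) = 3750/4330.13 = 0.866, so ∠UAZ = 30°.

Therefore, the measure of angle ∠UAZ = 30°.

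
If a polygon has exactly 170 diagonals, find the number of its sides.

Using d = n(n - 3)/2, we solve 170 = n(n - 3)/2.
So n(n - 3) = 340.
Testing n = 20: 20 * 17 = 340 = 340. Correct.
The polygon has 20 sides.

20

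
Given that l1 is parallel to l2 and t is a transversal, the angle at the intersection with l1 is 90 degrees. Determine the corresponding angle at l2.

Corresponding angles are equal: 90 degrees.

90 degrees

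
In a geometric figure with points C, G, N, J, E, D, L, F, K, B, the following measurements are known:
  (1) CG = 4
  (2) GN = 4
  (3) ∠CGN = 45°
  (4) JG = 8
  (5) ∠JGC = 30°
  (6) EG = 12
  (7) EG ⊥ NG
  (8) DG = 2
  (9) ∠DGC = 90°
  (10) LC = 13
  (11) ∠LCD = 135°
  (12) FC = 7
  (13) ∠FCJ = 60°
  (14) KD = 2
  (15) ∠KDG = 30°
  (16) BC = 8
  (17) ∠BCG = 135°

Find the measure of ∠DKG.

Step 1: By the law of cosines on triangle KDG: KG² = 2² + 2² − 2·2·2·cos(30°) = 1.07, so KG ≈ 1.04.
Step 2: By the inverse law of cosines on triangle DKG: cos(∠DKG) = (2² + 1.04² − 2²) / (2·2·1.04) = 1.07/4.14 = 0.2588, so ∠DKG = 75°.

Therefore, the measure of angle ∠DKG = 75°.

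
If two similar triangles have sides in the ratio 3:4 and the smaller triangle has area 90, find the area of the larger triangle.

The ratio of areas of similar triangles = (side ratio)^2.
Side ratio = 3:4, so area ratio = 9:16.
Area of the larger triangle / Area of the smaller triangle = 16/9
Area of the larger triangle = 90 * 16/9 = 160

160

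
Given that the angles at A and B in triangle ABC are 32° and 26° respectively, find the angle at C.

The interior angles sum to 180°: angle C = 180 - 32 - 26 = 122°.
The triangle is obtuse (angles 32°, 26°, 122°).

122 degrees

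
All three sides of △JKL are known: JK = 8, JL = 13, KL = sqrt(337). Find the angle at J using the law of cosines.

By the inverse law of cosines: cos(J) = (JK² + JL² - KL²) / (2 × JK × JL)
cos(J) = (8² + 13² - (sqrt(337))²) / (2 × 8 × 13)
cos(J) = (64 + 169 - (337)) / 208
cos(J) = -1/2
J = arccos(-1/2) = 120°

120°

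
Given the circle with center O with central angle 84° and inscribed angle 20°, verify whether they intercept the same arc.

By the inscribed angle theorem, the inscribed angle for a central angle of 84° should be 84° / 2 = 42°.
The given inscribed angle is 20°, which does not equal 42°.
Therefore, no, they do not correspond to the same arc.

No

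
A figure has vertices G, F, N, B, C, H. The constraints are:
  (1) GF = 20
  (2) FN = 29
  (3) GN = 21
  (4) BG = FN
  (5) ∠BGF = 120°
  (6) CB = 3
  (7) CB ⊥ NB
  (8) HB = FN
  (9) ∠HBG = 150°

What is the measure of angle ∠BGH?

From the given relations: BG = FN = 29; HB = FN = 29.
Step 1: By the law of cosines on triangle GBH: GH² = 29² + 29² − 2·29·29·cos(150°) = 3138.65, so GH ≈ 56.02.
Step 2: By the inverse law of cosines on triangle BGH: cos(∠BGH) = (29² + 56.02² − 29²) / (2·29·56.02) = 3138.65/3249.37 = 0.9659, so ∠BGH = 15°.

Therefore, the measure of angle ∠BGH = 15°.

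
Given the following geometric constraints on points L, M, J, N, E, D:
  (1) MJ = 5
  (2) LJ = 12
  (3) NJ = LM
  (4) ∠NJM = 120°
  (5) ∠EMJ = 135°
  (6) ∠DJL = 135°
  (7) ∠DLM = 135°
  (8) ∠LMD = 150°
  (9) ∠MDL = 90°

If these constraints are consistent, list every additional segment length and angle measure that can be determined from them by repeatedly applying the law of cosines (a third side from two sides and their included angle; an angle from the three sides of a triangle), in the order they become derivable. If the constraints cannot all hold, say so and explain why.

These constraints are not satisfiable: (7), (8) and (9) are the three interior angles of triangle DLM, which must sum to 180°, but 135° + 150° + 90° = 375°. No planar figure meets all of them, so nothing further can be derived.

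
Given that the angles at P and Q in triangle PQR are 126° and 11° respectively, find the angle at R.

The interior angles sum to 180°: angle R = 180 - 126 - 11 = 43°.
The triangle is obtuse (angles 126°, 11°, 43°).

43 degrees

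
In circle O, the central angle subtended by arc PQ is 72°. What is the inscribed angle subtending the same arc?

Inscribed angle = 72° / 2 = 36° (inscribed angle theorem).

36°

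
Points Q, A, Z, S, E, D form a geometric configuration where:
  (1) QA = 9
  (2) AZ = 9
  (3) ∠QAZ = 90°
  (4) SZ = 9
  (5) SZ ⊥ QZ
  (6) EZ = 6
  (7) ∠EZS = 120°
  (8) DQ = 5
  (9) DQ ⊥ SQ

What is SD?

Step 1: By the law of cosines on triangle ZAQ: ZQ² = 9² + 9² − 2·9·9·cos(90°) = 162, so ZQ = 9·√2.
Step 2: By the law of cosines on triangle SZQ: SQ² = 9² + (9·√2)² − 2·9·9·√2·cos(90°) = 243, so SQ = 9·√3.
Step 3: By the law of cosines on triangle SQD: SD² = (9·√3)² + 5² − 2·9·√3·5·cos(90°) = 268, so SD = 2·√67.

Therefore, the length of SD = 2·√67.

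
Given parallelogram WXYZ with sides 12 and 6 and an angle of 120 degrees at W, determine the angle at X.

Opposite sides of a parallelogram are parallel, so consecutive angles form co-interior angles on a transversal.
Co-interior angles sum to 180°, giving angle X = 180 - 120 = 60 degrees.

60 degrees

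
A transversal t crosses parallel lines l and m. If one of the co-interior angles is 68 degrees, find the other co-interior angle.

Co-interior (same-side interior) angles are between the parallel lines on the same side of the transversal.
Unlike corresponding or alternate interior angles, they are supplementary rather than equal.
So the angle = 180 - 68 = 112 degrees.

112 degrees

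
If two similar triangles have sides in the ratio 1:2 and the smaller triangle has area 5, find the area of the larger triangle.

The ratio of areas of similar triangles = (side ratio)^2.
Side ratio = 1:2, so area ratio = 1:4.
Area of the larger triangle / Area of the smaller triangle = 4/1
Area of the larger triangle = 5 * 4/1 = 20

20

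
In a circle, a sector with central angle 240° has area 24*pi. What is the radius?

Sector area A = πr² × θ/360, so r² = 360A / (πθ).
r² = 360 × 24*pi / (π × 240)
r² = 36
r = 6

6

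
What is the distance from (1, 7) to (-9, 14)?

d = sqrt((-10)^2 + (7)^2) = sqrt(149)

sqrt(149)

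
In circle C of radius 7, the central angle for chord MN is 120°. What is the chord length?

Chord = 2(7) sin(60°) = 7*sqrt(3)

7*sqrt(3)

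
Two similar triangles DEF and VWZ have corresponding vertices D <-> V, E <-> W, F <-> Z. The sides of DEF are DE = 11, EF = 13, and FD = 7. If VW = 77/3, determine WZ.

k = 77/3/11 = 7/3. WZ = 7/3 * 13 = 91/3.

91/3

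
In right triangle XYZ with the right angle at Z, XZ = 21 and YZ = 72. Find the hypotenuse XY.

In a right triangle, the square of the hypotenuse equals the sum of the squares of the two legs.
The legs are 21 and 72, so the hypotenuse = sqrt(441 + 5184) = sqrt(5625) = 75.

75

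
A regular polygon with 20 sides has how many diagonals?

Total line segments between 20 vertices = C(20,2) = 190.
Subtract the 20 sides: 190 - 20 = 170 diagonals.

170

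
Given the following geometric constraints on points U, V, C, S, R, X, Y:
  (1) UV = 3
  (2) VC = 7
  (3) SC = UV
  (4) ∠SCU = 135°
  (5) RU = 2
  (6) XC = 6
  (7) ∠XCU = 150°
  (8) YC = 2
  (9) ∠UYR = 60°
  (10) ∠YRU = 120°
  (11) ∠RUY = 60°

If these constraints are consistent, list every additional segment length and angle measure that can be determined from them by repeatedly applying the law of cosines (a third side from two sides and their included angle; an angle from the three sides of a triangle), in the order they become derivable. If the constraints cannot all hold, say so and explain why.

These constraints are not satisfiable: (9), (10) and (11) are the three interior angles of triangle UYR, which must sum to 180°, but 60° + 120° + 60° = 240°. No planar figure meets all of them, so nothing further can be derived.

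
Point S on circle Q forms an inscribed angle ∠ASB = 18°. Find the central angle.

Central angle = 2 × 18° = 36° (inscribed angle theorem).

36°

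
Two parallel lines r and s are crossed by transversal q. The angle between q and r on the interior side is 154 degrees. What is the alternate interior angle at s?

Alternate interior angles lie on opposite sides of the transversal, between the parallel lines.
By the alternate interior angle theorem, they are equal: 154 degrees.

154 degrees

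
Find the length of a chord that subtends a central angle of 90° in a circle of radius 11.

Chord length = 2r sin(θ/2)
= 2 × 11 × sin(90°/2)
= 2 × 11 × sin(45°)
= 11*sqrt(2)

11*sqrt(2)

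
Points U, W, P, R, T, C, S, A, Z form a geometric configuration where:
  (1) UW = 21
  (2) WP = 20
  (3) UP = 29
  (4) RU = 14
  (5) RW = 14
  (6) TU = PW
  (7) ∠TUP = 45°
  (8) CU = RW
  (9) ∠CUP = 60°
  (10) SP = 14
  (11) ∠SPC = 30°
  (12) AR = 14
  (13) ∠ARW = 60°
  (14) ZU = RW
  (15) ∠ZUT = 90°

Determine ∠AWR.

Step 1: By the law of cosines on triangle WRA: WA² = 14² + 14² − 2·14·14·cos(60°) = 196, so WA = 14.
Step 2: By the inverse law of cosines on triangle AWR: cos(∠AWR) = (14² + 14² − 14²) / (2·14·14) = 196/392 = 0.5, so ∠AWR = 60°.

Therefore, the measure of angle ∠AWR = 60°.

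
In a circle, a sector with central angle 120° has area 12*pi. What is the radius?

Sector area A = πr² × θ/360, so r² = 360A / (πθ).
r² = 360 × 12*pi / (π × 120)
r² = 36
r = 6

6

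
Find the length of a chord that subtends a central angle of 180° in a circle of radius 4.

Chord length = 2r sin(θ/2)
= 2 × 4 × sin(180°/2)
= 2 × 4 × sin(90°)
= 8

8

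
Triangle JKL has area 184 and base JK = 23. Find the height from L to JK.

Rearranging the area formula Area = (1/2) * base * height:
height = 2 * Area / base = 2 * 184 / 23 = 16.

16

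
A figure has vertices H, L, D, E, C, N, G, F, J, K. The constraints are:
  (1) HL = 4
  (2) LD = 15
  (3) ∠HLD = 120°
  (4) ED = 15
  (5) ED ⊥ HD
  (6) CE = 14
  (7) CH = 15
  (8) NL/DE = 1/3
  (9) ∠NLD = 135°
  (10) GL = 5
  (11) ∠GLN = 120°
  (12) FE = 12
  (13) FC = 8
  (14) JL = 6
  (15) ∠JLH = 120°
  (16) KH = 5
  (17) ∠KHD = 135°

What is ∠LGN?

From the given relations: NL = 1/3·DE = 1/3·15 = 5.
Step 1: By the law of cosines on triangle GLN: GN² = 5² + 5² − 2·5·5·cos(120°) = 75, so GN = 5·√3.
Step 2: By the inverse law of cosines on triangle LGN: cos(∠LGN) = (5² + (5·√3)² − 5²) / (2·5·5·√3) = 75/86.6 = 0.866, so ∠LGN = 30°.

Therefore, the measure of angle ∠LGN = 30°.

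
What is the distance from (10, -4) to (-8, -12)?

d = sqrt((-18)^2 + (-8)^2) = sqrt(388) = 2*sqrt(97)

2*sqrt(97)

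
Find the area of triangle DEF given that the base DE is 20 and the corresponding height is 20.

A triangle's area is half the area of a rectangle with the same base and height.
Area = (1/2) * 20 * 20 = 200.

200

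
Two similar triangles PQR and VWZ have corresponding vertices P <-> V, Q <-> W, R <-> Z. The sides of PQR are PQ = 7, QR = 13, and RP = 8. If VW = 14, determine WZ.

k = 14/7 = 2. WZ = 2 * 13 = 26.

26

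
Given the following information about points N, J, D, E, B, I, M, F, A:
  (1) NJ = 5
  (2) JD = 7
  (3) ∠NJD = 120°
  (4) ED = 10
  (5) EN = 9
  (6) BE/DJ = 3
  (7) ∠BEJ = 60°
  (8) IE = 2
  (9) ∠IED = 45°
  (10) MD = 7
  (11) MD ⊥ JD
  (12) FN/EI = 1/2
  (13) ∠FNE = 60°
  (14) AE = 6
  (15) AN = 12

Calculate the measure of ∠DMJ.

Step 1: By the law of cosines on triangle MDJ: MJ² = 7² + 7² − 2·7·7·cos(90°) = 98, so MJ = 7·√2.
Step 2: By the inverse law of cosines on triangle DMJ: cos(∠DMJ) = (7² + (7·√2)² − 7²) / (2·7·7·√2) = 98/138.59 = 0.7071, so ∠DMJ = 45°.

Therefore, the measure of angle ∠DMJ = 45°.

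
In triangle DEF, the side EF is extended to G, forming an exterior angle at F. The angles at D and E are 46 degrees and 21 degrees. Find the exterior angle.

The interior angle at F is 180 - 46 - 21 = 113 degrees.
The exterior angle and interior angle at F are supplementary:
Exterior angle = 180 - 113 = 67 degrees.

67 degrees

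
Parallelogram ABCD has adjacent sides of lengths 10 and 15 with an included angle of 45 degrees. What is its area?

Area = 10 * 15 * sin(45°) = 150 * sqrt(2)/2 = 75*sqrt(2)

75*sqrt(2)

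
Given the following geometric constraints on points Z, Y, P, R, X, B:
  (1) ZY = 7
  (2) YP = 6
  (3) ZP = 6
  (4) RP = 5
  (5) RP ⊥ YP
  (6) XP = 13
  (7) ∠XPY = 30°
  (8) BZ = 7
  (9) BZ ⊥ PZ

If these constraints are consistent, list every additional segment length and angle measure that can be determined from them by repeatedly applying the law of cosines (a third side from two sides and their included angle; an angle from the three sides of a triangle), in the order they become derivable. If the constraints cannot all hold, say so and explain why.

The constraints are consistent. Derivable facts, in order:
After 1 step:
- PB = √85
- YR = √61
- YX ≈ 8.36
- ∠PYZ = 54.31°
- ∠PZY = 54.31°
- ∠YPZ = 71.37°
After 2 steps:
- ∠BPZ = 49.4°
- ∠PBZ = 40.6°
- ∠PRY = 50.19°
- ∠PXY = 21.03°
- ∠PYR = 39.81°
- ∠PYX = 128.97°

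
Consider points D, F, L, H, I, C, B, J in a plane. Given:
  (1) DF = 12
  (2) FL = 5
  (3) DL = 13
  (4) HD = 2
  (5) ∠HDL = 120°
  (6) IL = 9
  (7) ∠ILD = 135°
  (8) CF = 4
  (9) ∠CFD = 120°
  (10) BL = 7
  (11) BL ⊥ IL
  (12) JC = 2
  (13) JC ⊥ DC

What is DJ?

Step 1: By the law of cosines on triangle CFD: CD² = 4² + 12² − 2·4·12·cos(120°) = 208, so CD = 4·√13.
Step 2: By the law of cosines on triangle DCJ: DJ² = (4·√13)² + 2² − 2·4·√13·2·cos(90°) = 212, so DJ = 2·√53.

Therefore, the length of DJ = 2·√53.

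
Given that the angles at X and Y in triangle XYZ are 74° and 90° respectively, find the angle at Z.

By the triangle angle sum property, the three interior angles of any triangle add up to 180°.
We know angle X = 74° and angle Y = 90°, so their sum is 164°.
Therefore angle Z = 180° - 164° = 16°.

16 degrees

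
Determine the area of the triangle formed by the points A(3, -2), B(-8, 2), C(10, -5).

The Shoelace formula computes the area from vertex coordinates by summing cross products.
For vertices (3,-2), (-8,2), (10,-5):
Signed sum = 3*2 - -8*-2 + -8*-5 - 10*2 + 10*-2 - 3*-5
= -10 + 20 + -5 = 5
Area = (1/2)|5| = 5/2.

5/2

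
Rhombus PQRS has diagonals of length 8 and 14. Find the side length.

The diagonals of a rhombus bisect each other at right angles.
Half-diagonals: 8/2 = 4 and 14/2 = 7
side = sqrt(4^2 + 7^2)
side = sqrt(16 + 49)
side = sqrt(65)

sqrt(65)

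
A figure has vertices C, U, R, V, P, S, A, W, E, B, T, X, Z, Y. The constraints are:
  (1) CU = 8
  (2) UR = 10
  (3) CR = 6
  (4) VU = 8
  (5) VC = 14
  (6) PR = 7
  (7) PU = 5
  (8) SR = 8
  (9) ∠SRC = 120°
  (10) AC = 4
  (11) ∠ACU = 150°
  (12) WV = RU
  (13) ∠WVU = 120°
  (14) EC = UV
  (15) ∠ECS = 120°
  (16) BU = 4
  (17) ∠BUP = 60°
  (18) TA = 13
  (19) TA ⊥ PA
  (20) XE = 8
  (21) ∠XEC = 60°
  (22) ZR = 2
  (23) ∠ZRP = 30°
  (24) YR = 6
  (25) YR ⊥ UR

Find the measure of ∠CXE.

From the given relations: EC = UV = 8.
Step 1: By the law of cosines on triangle XEC: XC² = 8² + 8² − 2·8·8·cos(60°) = 64, so XC = 8.
Step 2: By the inverse law of cosines on triangle CXE: cos(∠CXE) = (8² + 8² − 8²) / (2·8·8) = 64/128 = 0.5, so ∠CXE = 60°.

Therefore, the measure of angle ∠CXE = 60°.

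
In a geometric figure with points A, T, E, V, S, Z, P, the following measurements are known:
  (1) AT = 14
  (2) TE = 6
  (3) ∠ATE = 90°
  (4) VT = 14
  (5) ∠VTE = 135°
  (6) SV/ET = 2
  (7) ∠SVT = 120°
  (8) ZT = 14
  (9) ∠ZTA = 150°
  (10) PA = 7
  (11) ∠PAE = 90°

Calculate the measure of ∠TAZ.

Step 1: By the law of cosines on triangle ATZ: AZ² = 14² + 14² − 2·14·14·cos(150°) = 731.48, so AZ ≈ 27.05.
Step 2: By the inverse law of cosines on triangle TAZ: cos(∠TAZ) = (14² + 27.05² − 14²) / (2·14·27.05) = 731.48/757.29 = 0.9659, so ∠TAZ = 15°.

Therefore, the measure of angle ∠TAZ = 15°.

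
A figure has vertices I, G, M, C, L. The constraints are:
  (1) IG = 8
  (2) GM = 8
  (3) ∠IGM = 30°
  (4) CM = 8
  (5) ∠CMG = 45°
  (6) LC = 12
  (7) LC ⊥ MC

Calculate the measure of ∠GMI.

Step 1: By the law of cosines on triangle MGI: MI² = 8² + 8² − 2·8·8·cos(30°) = 17.15, so MI ≈ 4.14.
Step 2: By the inverse law of cosines on triangle GMI: cos(∠GMI) = (8² + 4.14² − 8²) / (2·8·4.14) = 17.15/66.26 = 0.2588, so ∠GMI = 75°.

Therefore, the measure of angle ∠GMI = 75°.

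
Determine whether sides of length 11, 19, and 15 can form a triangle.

Yes.
The triangle inequality requires that the sum of any two sides exceeds the third.
Here 11 + 15 = 26 > 19, so the condition is met.

Yes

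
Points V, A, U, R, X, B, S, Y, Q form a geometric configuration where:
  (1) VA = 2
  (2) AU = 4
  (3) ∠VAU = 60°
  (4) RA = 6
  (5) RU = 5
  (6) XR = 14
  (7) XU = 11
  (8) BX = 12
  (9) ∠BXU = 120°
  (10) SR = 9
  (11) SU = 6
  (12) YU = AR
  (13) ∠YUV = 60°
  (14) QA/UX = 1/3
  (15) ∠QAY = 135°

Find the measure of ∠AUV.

Step 1: By the law of cosines on triangle UAV: UV² = 4² + 2² − 2·4·2·cos(60°) = 12, so UV = 2·√3.
Step 2: By the inverse law of cosines on triangle AUV: cos(∠AUV) = (4² + (2·√3)² − 2²) / (2·4·2·√3) = 24/27.71 = 0.866, so ∠AUV = 30°.

Therefore, the measure of angle ∠AUV = 30°.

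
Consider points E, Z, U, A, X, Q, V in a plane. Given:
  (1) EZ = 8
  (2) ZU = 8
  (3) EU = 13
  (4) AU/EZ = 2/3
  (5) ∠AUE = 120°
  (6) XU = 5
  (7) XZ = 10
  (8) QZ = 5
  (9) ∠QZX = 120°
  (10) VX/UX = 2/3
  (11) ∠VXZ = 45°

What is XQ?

Step 1: By the law of cosines on triangle XZQ: XQ² = 10² + 5² − 2·10·5·cos(120°) = 175, so XQ = 5·√7.

Therefore, the length of XQ = 5·√7.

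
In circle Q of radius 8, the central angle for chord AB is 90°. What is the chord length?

Chord = 2(8) sin(45°) = 8*sqrt(2)

8*sqrt(2)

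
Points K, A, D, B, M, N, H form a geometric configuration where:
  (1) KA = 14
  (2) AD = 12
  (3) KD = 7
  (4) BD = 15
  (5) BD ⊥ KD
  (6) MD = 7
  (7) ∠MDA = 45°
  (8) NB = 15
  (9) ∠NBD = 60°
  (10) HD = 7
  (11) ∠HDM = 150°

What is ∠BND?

Step 1: By the law of cosines on triangle NBD: ND² = 15² + 15² − 2·15·15·cos(60°) = 225, so ND = 15.
Step 2: By the inverse law of cosines on triangle BND: cos(∠BND) = (15² + 15² − 15²) / (2·15·15) = 225/450 = 0.5, so ∠BND = 60°.

Therefore, the measure of angle ∠BND = 60°.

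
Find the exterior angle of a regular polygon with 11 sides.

Each exterior angle of a regular n-gon is 360 / n.
For n = 11: 360 / 11 = 360/11 degrees.

360/11 degrees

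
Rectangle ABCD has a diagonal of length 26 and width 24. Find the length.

b = sqrt(d^2 - a^2) = sqrt(676 - 576) = sqrt(100) = 10

10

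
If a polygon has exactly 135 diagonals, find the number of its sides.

Using d = n(n - 3)/2, we solve 135 = n(n - 3)/2.
So n(n - 3) = 270.
Testing n = 18: 18 * 15 = 270 = 270. Correct.
The polygon has 18 sides.

18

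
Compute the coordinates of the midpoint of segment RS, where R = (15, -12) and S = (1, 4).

The midpoint is the average of the coordinates:
x: (15 + 1)/2 = 8
y: (-12 + 4)/2 = -4
Midpoint = (8, -4)

(8, -4)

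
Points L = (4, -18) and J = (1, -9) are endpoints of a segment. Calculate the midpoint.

The midpoint is the average of the coordinates:
x: (4 + 1)/2 = 5/2
y: (-18 + -9)/2 = -27/2
Midpoint = (5/2, -27/2)

(5/2, -27/2)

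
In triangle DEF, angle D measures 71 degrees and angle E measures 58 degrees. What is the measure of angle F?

Let angle F = x. Then 71 + 58 + x = 180.
x = 180 - 129 = 51 degrees.

51 degrees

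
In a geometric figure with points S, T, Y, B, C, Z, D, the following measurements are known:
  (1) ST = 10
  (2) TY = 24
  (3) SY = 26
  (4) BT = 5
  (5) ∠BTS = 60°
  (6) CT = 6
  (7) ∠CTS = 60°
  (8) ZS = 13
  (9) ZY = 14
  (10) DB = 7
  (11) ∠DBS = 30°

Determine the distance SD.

Step 1: By the law of cosines on triangle BTS: BS² = 5² + 10² − 2·5·10·cos(60°) = 75, so BS = 5·√3.
Step 2: By the law of cosines on triangle SBD: SD² = (5·√3)² + 7² − 2·5·√3·7·cos(30°) = 19, so SD = √19.

Therefore, the length of SD = √19.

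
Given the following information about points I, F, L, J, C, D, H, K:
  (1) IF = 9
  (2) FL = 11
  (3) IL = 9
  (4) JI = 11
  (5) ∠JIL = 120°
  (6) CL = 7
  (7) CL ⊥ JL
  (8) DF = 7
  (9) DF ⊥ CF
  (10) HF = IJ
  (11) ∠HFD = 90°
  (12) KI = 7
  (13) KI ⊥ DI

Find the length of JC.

Step 1: By the law of cosines on triangle LIJ: LJ² = 9² + 11² − 2·9·11·cos(120°) = 301, so LJ ≈ 17.35.
Step 2: By the law of cosines on triangle JLC: JC² = 17.35² + 7² − 2·17.35·7·cos(90°) = 350, so JC = 5·√14.

Therefore, the length of JC = 5·√14.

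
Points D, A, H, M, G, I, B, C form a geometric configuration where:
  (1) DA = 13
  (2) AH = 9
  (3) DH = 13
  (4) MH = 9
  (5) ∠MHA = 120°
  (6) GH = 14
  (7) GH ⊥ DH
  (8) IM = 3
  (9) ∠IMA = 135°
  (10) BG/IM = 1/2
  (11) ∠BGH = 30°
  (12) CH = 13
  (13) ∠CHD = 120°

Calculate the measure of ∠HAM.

Step 1: By the law of cosines on triangle AHM: AM² = 9² + 9² − 2·9·9·cos(120°) = 243, so AM = 9·√3.
Step 2: By the inverse law of cosines on triangle HAM: cos(∠HAM) = (9² + (9·√3)² − 9²) / (2·9·9·√3) = 243/280.59 = 0.866, so ∠HAM = 30°.

Therefore, the measure of angle ∠HAM = 30°.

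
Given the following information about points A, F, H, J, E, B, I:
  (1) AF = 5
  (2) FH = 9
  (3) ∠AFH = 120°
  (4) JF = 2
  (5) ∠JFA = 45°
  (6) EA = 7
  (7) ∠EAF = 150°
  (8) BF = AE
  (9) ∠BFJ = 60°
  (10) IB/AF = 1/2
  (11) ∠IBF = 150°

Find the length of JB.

From the given relations: BF = AE = 7.
Step 1: By the law of cosines on triangle JFB: JB² = 2² + 7² − 2·2·7·cos(60°) = 39, so JB = √39.

Therefore, the length of JB = √39.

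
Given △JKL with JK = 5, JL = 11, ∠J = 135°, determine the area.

Area = (1/2)(5)(11) sin(135°) = (1/2)(5)(11)(sqrt(2)/2) = 55*sqrt(2)/4

55*sqrt(2)/4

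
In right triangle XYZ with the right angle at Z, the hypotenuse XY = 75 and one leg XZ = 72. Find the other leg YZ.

By the Pythagorean theorem: YZ^2 = XY^2 - XZ^2
YZ^2 = 75^2 - 72^2 = 5625 - 5184 = 441
YZ = sqrt(441) = 21

21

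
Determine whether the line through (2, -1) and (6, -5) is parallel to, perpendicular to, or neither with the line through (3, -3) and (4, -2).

Slope of line 1: m1 = (-5 - -1)/(6 - 2) = -4/4 = -1
Slope of line 2: m2 = (-2 - -3)/(4 - 3) = 1/1 = 1
Two lines are perpendicular when the product of their slopes is -1 (negative reciprocals).
m1 * m2 = (-1) * (1) = -1, confirming perpendicularity.

Perpendicular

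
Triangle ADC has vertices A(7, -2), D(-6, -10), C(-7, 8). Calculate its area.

The Shoelace formula computes the area from vertex coordinates by summing cross products.
For vertices (7,-2), (-6,-10), (-7,8):
Signed sum = 7*-10 - -6*-2 + -6*8 - -7*-10 + -7*-2 - 7*8
= -82 + -118 + -42 = -242
Area = (1/2)|-242| = 121.

121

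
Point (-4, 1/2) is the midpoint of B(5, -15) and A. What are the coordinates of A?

Using the midpoint formula: M = ((x1 + x2)/2, (y1 + y2)/2)
We know M = (-4, 1/2) and B = (5, -15)
For x: -4 = (5 + x2)/2, so x2 = 2*-4 - 5 = -13
For y: 1/2 = (-15 + y2)/2, so y2 = 2*1/2 - -15 = 16
A = (-13, 16)

(-13, 16)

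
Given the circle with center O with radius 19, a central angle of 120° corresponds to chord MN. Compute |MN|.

Chord = 2(19) sin(60°) = 19*sqrt(3)

19*sqrt(3)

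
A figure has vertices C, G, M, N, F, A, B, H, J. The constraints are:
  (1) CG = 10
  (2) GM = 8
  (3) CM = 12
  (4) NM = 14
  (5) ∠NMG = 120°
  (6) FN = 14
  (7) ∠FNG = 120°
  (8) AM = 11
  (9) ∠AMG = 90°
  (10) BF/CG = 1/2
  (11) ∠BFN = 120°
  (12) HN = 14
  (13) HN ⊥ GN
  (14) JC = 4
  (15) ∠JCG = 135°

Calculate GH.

Step 1: By the law of cosines on triangle GMN: GN² = 8² + 14² − 2·8·14·cos(120°) = 372, so GN = 2·√93.
Step 2: By the law of cosines on triangle GNH: GH² = (2·√93)² + 14² − 2·2·√93·14·cos(90°) = 568, so GH = 2·√142.

Therefore, the length of GH = 2·√142.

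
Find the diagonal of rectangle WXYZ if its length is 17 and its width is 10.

Using the Pythagorean theorem:
d² = 17² + 10² = 289 + 100 = 389
d = sqrt(389)

sqrt(389)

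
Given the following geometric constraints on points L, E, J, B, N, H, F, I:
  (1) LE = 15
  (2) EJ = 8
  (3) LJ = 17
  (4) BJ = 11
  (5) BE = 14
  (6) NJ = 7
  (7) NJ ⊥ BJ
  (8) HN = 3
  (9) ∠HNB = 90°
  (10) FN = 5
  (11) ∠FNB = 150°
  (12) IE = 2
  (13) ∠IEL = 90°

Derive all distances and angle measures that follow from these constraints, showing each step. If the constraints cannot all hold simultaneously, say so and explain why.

The constraints are consistent.

Step 1: From LE = 15, EI = 2, and ∠LEI = 90°, by the law of cosines:
  LI² = LE² + EI² - 2·LE·EI·cos(90°) = 225 + 4 - 0 = 229
  LI ≈ 15.13

Step 2: From BJ = 11, JN = 7, and ∠BJN = 90°, by the law of cosines:
  BN² = BJ² + JN² - 2·BJ·JN·cos(90°) = 121 + 49 - 0 = 170
  BN = √170

Step 3: From LE = 15, LJ = 17, EJ = 8, by the inverse law of cosines:
  cos(∠ELJ) = (LE² + LJ² - EJ²) / (2·LE·LJ)
  ∠ELJ = 28.07°

Step 4: From EB = 14, EJ = 8, BJ = 11, by the inverse law of cosines:
  cos(∠BEJ) = (EB² + EJ² - BJ²) / (2·EB·EJ)
  ∠BEJ = 51.64°

Step 5: From EJ = 8, EL = 15, JL = 17, by the inverse law of cosines:
  cos(∠JEL) = (EJ² + EL² - JL²) / (2·EJ·EL)
  ∠JEL = 90°

Step 6: From JB = 11, JE = 8, BE = 14, by the inverse law of cosines:
  cos(∠BJE) = (JB² + JE² - BE²) / (2·JB·JE)
  ∠BJE = 93.58°

Step 7: From JE = 8, JL = 17, EL = 15, by the inverse law of cosines:
  cos(∠EJL) = (JE² + JL² - EL²) / (2·JE·JL)
  ∠EJL = 61.93°

Step 8: From BE = 14, BJ = 11, EJ = 8, by the inverse law of cosines:
  cos(∠EBJ) = (BE² + BJ² - EJ²) / (2·BE·BJ)
  ∠EBJ = 34.77°

Step 9: From BN = √170, NH = 3, and ∠BNH = 90°, by the law of cosines:
  BH² = BN² + NH² - 2·BN·NH·cos(90°) = 170 + 9 - 0 = 179
  BH = √179

Step 10: From BN = √170, NF = 5, and ∠BNF = 150°, by the law of cosines:
  BF² = BN² + NF² - 2·BN·NF·cos(150°) = 170 + 25 + 112.9 = 307.9
  BF ≈ 17.55

Step 11: From LE = 15, LI = 15.13, EI = 2, by the inverse law of cosines:
  cos(∠ELI) = (LE² + LI² - EI²) / (2·LE·LI)
  ∠ELI = 7.59°

Step 12: From BJ = 11, BN = √170, JN = 7, by the inverse law of cosines:
  cos(∠JBN) = (BJ² + BN² - JN²) / (2·BJ·BN)
  ∠JBN = 32.47°

Step 13: From NB = √170, NJ = 7, BJ = 11, by the inverse law of cosines:
  cos(∠BNJ) = (NB² + NJ² - BJ²) / (2·NB·NJ)
  ∠BNJ = 57.53°

Step 14: From IE = 2, IL = 15.13, EL = 15, by the inverse law of cosines:
  cos(∠EIL) = (IE² + IL² - EL²) / (2·IE·IL)
  ∠EIL = 82.41°

Step 15: From BF = 17.55, BN = √170, FN = 5, by the inverse law of cosines:
  cos(∠FBN) = (BF² + BN² - FN²) / (2·BF·BN)
  ∠FBN = 8.19°

Step 16: From BH = √179, BN = √170, HN = 3, by the inverse law of cosines:
  cos(∠HBN) = (BH² + BN² - HN²) / (2·BH·BN)
  ∠HBN = 12.96°

Step 17: From HB = √179, HN = 3, BN = √170, by the inverse law of cosines:
  cos(∠BHN) = (HB² + HN² - BN²) / (2·HB·HN)
  ∠BHN = 77.04°

Step 18: From FB = 17.55, FN = 5, BN = √170, by the inverse law of cosines:
  cos(∠BFN) = (FB² + FN² - BN²) / (2·FB·FN)
  ∠BFN = 21.81°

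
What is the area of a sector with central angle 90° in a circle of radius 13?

Sector area = πr² × θ/360
= π × 13² × 1/4
= π × 169 × 1/4
= 169*pi/4

169*pi/4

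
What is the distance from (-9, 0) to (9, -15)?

The horizontal distance is |9 - -9| = 18 and the vertical distance is |-15 - 0| = 15.
By the Pythagorean theorem, d = sqrt(18^2 + 15^2) = sqrt(549) = 3*sqrt(61).

3*sqrt(61)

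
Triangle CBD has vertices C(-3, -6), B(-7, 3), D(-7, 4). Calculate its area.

The Shoelace formula computes the area from vertex coordinates by summing cross products.
For vertices (-3,-6), (-7,3), (-7,4):
Signed sum = -3*3 - -7*-6 + -7*4 - -7*3 + -7*-6 - -3*4
= -51 + -7 + 54 = -4
Area = (1/2)|-4| = 2.

2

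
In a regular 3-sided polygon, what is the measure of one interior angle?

Each interior angle of a regular n-gon is (n - 2) * 180 / n.
For n = 3: (3 - 2) * 180 / 3 = 180/3 = 60 degrees.

60 degrees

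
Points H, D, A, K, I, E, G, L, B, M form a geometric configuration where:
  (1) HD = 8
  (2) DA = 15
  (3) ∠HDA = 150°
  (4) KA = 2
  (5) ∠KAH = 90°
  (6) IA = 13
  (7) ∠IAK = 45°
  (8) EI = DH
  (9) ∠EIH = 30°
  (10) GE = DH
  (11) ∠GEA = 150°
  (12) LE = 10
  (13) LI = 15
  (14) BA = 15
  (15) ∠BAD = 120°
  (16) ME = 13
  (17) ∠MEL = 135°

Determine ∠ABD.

Step 1: By the law of cosines on triangle BAD: BD² = 15² + 15² − 2·15·15·cos(120°) = 675, so BD = 15·√3.
Step 2: By the inverse law of cosines on triangle ABD: cos(∠ABD) = (15² + (15·√3)² − 15²) / (2·15·15·√3) = 675/779.42 = 0.866, so ∠ABD = 30°.

Therefore, the measure of angle ∠ABD = 30°.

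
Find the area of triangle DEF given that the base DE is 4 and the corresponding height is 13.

A triangle's area is half the area of a rectangle with the same base and height.
Area = (1/2) * 4 * 13 = 26.

26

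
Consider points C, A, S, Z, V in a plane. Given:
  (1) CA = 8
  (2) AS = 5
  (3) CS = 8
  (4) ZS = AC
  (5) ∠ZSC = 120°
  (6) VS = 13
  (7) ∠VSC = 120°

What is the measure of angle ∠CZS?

From the given relations: ZS = AC = 8.
Step 1: By the law of cosines on triangle ZSC: ZC² = 8² + 8² − 2·8·8·cos(120°) = 192, so ZC = 8·√3.
Step 2: By the inverse law of cosines on triangle CZS: cos(∠CZS) = ((8·√3)² + 8² − 8²) / (2·8·√3·8) = 192/221.7 = 0.866, so ∠CZS = 30°.

Therefore, the measure of angle ∠CZS = 30°.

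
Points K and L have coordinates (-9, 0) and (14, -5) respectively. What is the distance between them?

d = sqrt((23)^2 + (-5)^2) = sqrt(554)

sqrt(554)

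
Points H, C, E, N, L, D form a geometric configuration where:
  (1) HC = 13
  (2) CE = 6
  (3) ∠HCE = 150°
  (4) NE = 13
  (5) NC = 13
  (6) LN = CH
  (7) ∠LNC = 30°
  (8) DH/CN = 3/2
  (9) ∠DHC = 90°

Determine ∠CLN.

From the given relations: LN = CH = 13.
Step 1: By the law of cosines on triangle LNC: LC² = 13² + 13² − 2·13·13·cos(30°) = 45.28, so LC ≈ 6.73.
Step 2: By the inverse law of cosines on triangle CLN: cos(∠CLN) = (6.73² + 13² − 13²) / (2·6.73·13) = 45.28/174.96 = 0.2588, so ∠CLN = 75°.

Therefore, the measure of angle ∠CLN = 75°.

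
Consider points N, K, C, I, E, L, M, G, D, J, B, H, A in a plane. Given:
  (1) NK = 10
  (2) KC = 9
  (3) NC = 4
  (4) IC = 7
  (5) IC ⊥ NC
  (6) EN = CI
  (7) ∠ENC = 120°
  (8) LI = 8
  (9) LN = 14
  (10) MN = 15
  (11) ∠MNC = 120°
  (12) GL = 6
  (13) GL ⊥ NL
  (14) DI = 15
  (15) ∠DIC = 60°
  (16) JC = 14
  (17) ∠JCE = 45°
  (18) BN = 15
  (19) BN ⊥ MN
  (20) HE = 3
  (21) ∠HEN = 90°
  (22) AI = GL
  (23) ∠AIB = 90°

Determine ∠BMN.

Step 1: By the law of cosines on triangle MNB: MB² = 15² + 15² − 2·15·15·cos(90°) = 450, so MB = 15·√2.
Step 2: By the inverse law of cosines on triangle BMN: cos(∠BMN) = ((15·√2)² + 15² − 15²) / (2·15·√2·15) = 450/636.4 = 0.7071, so ∠BMN = 45°.

Therefore, the measure of angle ∠BMN = 45°.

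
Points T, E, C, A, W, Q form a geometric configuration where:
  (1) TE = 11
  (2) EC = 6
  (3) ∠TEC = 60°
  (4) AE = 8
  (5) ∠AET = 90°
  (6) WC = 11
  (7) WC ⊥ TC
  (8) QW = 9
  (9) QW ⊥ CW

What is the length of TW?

Step 1: By the law of cosines on triangle CET: CT² = 6² + 11² − 2·6·11·cos(60°) = 91, so CT = √91.
Step 2: By the law of cosines on triangle TCW: TW² = √91² + 11² − 2·√91·11·cos(90°) = 212, so TW = 2·√53.

Therefore, the length of TW = 2·√53.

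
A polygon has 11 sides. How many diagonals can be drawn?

Each of the 11 vertices connects to 8 non-adjacent vertices via diagonals.
Total connections = 11 × 8 = 88, but each diagonal is counted twice.
Number of diagonals = 88 / 2 = 44.

44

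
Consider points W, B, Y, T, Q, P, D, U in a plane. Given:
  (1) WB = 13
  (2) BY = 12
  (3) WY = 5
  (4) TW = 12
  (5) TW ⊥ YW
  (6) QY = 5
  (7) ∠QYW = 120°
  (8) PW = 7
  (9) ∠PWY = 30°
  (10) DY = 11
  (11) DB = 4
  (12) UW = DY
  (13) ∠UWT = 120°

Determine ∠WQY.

Step 1: By the law of cosines on triangle QYW: QW² = 5² + 5² − 2·5·5·cos(120°) = 75, so QW = 5·√3.
Step 2: By the inverse law of cosines on triangle WQY: cos(∠WQY) = ((5·√3)² + 5² − 5²) / (2·5·√3·5) = 75/86.6 = 0.866, so ∠WQY = 30°.

Therefore, the measure of angle ∠WQY = 30°.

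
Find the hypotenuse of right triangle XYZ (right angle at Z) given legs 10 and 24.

In a right triangle, the square of the hypotenuse equals the sum of the squares of the two legs.
The legs are 10 and 24, so the hypotenuse = sqrt(100 + 576) = sqrt(676) = 26.

26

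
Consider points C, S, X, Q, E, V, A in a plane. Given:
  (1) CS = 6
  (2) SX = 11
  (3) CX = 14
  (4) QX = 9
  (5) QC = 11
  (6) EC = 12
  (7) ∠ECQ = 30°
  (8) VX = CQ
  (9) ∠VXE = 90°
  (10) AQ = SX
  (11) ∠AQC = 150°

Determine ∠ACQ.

From the given relations: AQ = SX = 11.
Step 1: By the law of cosines on triangle CQA: CA² = 11² + 11² − 2·11·11·cos(150°) = 451.58, so CA ≈ 21.25.
Step 2: By the inverse law of cosines on triangle ACQ: cos(∠ACQ) = (21.25² + 11² − 11²) / (2·21.25·11) = 451.58/467.51 = 0.9659, so ∠ACQ = 15°.

Therefore, the measure of angle ∠ACQ = 15°.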